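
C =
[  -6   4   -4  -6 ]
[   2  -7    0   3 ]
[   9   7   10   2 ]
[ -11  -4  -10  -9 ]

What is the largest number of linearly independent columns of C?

3

Row reduce to echelon form.
R2 ← R2 + (1/3)·R1: [0, -17/3, -4/3, 1]
R3 ← R3 + (3/2)·R1: [0, 13, 4, -7]
R4 ← R4 − (11/6)·R1: [0, -34/3, -8/3, 2]
R3 ← R3 + (39/17)·R2: [0, 0, 16/17, -80/17]
R4 ← R4 − (2)·R2: [0, 0, 0, 0]
Echelon form has 3 nonzero rows, so rank(C) = 3.
The rank gives the maximum number of linearly independent columns: 3.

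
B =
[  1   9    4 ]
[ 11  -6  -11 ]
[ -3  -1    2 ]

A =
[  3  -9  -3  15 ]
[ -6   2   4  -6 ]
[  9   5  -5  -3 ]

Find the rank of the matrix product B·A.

First compute BA:
[[-15,  29,  13, -51],
 [-30, -166,  -2, 234],
 [ 15,  35,  -5, -45]]
Now row reduce the product.
R2 ← R2 − (2)·R1: [0, -224, -28, 336]
R3 ← R3 + R1: [0, 64, 8, -96]
R3 ← R3 + (2/7)·R2: [0, 0, 0, 0]
2 nonzero rows, so rank(BA) = 2.

2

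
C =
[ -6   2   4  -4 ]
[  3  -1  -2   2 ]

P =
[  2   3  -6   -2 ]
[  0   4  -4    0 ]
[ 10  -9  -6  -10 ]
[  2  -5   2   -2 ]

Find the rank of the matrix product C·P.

1

First compute CP:
[[ 20, -26,  -4, -20],
 [-10,  13,   2,  10]]
Now row reduce the product.
R2 ← R2 + (1/2)·R1: [0, 0, 0, 0]
1 nonzero row, so rank(CP) = 1.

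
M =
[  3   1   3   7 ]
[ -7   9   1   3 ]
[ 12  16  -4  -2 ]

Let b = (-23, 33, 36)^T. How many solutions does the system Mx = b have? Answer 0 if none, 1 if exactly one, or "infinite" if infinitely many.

infinite

Row reduce the augmented matrix [M | b].
R2 ← R2 + (7/3)·R1: [0, 34/3, 8, 58/3, -62/3]
R3 ← R3 − (4)·R1: [0, 12, -16, -30, 128]
R3 ← R3 − (18/17)·R2: [0, 0, -416/17, -858/17, 2548/17]
The echelon form has 3 nonzero rows, and every pivot lies in the first 4 columns, so rank(M) = rank([M|b]) = 3.
The system is consistent.
rank = 3 < 4 unknowns, so there are infinitely many solutions.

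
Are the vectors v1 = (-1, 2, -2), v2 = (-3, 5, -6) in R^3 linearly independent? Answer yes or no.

Form the matrix with these vectors as rows and row reduce.
R2 ← R2 − (3)·R1: [0, -1, 0]
2 nonzero rows, so the 2 vectors span a space of dimension 2.
Since 2 = 2, the vectors are linearly independent.

yes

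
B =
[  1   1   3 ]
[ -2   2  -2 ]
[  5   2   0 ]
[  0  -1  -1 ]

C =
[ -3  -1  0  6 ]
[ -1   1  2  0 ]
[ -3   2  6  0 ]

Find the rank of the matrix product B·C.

First compute BC:
[[-13,   6,  20,   6],
 [ 10,   0,  -8, -12],
 [-17,  -3,   4,  30],
 [  4,  -3,  -8,   0]]
Now row reduce the product.
R2 ← R2 + (10/13)·R1: [0, 60/13, 96/13, -96/13]
R3 ← R3 − (17/13)·R1: [0, -141/13, -288/13, 288/13]
R4 ← R4 + (4/13)·R1: [0, -15/13, -24/13, 24/13]
R3 ← R3 + (47/20)·R2: [0, 0, -24/5, 24/5]
R4 ← R4 + (1/4)·R2: [0, 0, 0, 0]
3 nonzero rows, so rank(BC) = 3.

3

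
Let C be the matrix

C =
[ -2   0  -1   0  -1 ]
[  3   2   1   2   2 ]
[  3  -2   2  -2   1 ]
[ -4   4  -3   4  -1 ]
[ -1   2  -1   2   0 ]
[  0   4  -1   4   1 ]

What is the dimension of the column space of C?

Row reduce to echelon form.
R2 ← R2 + (3/2)·R1: [0, 2, -1/2, 2, 1/2]
R3 ← R3 + (3/2)·R1: [0, -2, 1/2, -2, -1/2]
R4 ← R4 − (2)·R1: [0, 4, -1, 4, 1]
R5 ← R5 − (1/2)·R1: [0, 2, -1/2, 2, 1/2]
R3 ← R3 + R2: [0, 0, 0, 0, 0]
R4 ← R4 − (2)·R2: [0, 0, 0, 0, 0]
R5 ← R5 − R2: [0, 0, 0, 0, 0]
R6 ← R6 − (2)·R2: [0, 0, 0, 0, 0]
Echelon form has 2 nonzero rows, so rank(C) = 2.
The column space has dimension equal to the rank: 2.

2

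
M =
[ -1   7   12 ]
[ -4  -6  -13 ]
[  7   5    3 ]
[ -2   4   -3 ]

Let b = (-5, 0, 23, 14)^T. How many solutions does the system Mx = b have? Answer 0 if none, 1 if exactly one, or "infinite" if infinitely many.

Row reduce the augmented matrix [M | b].
R2 ← R2 − (4)·R1: [0, -34, -61, 20]
R3 ← R3 + (7)·R1: [0, 54, 87, -12]
R4 ← R4 − (2)·R1: [0, -10, -27, 24]
R3 ← R3 + (27/17)·R2: [0, 0, -168/17, 336/17]
R4 ← R4 − (5/17)·R2: [0, 0, -154/17, 308/17]
R4 ← R4 − (11/12)·R3: [0, 0, 0, 0]
The echelon form has 3 nonzero rows, and every pivot lies in the first 3 columns, so rank(M) = rank([M|b]) = 3.
The system is consistent.
rank = 3 = number of unknowns, so the solution is unique.

1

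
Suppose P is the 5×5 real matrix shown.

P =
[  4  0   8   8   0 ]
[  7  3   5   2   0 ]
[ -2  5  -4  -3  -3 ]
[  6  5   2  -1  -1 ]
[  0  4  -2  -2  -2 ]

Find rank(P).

3

Row reduce to echelon form.
R2 ← R2 − (7/4)·R1: [0, 3, -9, -12, 0]
R3 ← R3 + (1/2)·R1: [0, 5, 0, 1, -3]
R4 ← R4 − (3/2)·R1: [0, 5, -10, -13, -1]
R3 ← R3 − (5/3)·R2: [0, 0, 15, 21, -3]
R4 ← R4 − (5/3)·R2: [0, 0, 5, 7, -1]
R5 ← R5 − (4/3)·R2: [0, 0, 10, 14, -2]
R4 ← R4 − (1/3)·R3: [0, 0, 0, 0, 0]
R5 ← R5 − (2/3)·R3: [0, 0, 0, 0, 0]
Echelon form has 3 nonzero rows, so rank(P) = 3.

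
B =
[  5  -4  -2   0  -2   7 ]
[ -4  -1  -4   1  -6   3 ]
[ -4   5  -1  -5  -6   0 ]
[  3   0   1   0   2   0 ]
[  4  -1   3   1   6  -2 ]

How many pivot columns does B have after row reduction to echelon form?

Row reduce to echelon form.
R2 ← R2 + (4/5)·R1: [0, -21/5, -28/5, 1, -38/5, 43/5]
R3 ← R3 + (4/5)·R1: [0, 9/5, -13/5, -5, -38/5, 28/5]
R4 ← R4 − (3/5)·R1: [0, 12/5, 11/5, 0, 16/5, -21/5]
R5 ← R5 − (4/5)·R1: [0, 11/5, 23/5, 1, 38/5, -38/5]
R3 ← R3 + (3/7)·R2: [0, 0, -5, -32/7, -76/7, 65/7]
R4 ← R4 + (4/7)·R2: [0, 0, -1, 4/7, -8/7, 5/7]
R5 ← R5 + (11/21)·R2: [0, 0, 5/3, 32/21, 76/21, -65/21]
R4 ← R4 − (1/5)·R3: [0, 0, 0, 52/35, 36/35, -8/7]
R5 ← R5 + (1/3)·R3: [0, 0, 0, 0, 0, 0]
Echelon form has 4 nonzero rows, so rank(B) = 4.
Each nonzero row contributes one pivot column: 4 pivot columns.

4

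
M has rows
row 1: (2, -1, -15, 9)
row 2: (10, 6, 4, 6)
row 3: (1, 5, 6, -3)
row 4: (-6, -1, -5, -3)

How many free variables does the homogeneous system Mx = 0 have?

Row reduce to echelon form.
R2 ← R2 − (5)·R1: [0, 11, 79, -39]
R3 ← R3 − (1/2)·R1: [0, 11/2, 27/2, -15/2]
R4 ← R4 + (3)·R1: [0, -4, -50, 24]
R3 ← R3 − (1/2)·R2: [0, 0, -26, 12]
R4 ← R4 + (4/11)·R2: [0, 0, -234/11, 108/11]
R4 ← R4 − (9/11)·R3: [0, 0, 0, 0]
3 nonzero rows, so rank(M) = 3.
M has 4 columns; by rank–nullity, nullity = 4 − 3 = 1.

1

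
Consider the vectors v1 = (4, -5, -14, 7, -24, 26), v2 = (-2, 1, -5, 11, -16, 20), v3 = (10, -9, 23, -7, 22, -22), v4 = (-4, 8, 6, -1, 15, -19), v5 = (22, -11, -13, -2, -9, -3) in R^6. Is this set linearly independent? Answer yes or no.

Form the matrix with these vectors as rows and row reduce.
R2 ← R2 + (1/2)·R1: [0, -3/2, -12, 29/2, -28, 33]
R3 ← R3 − (5/2)·R1: [0, 7/2, 58, -49/2, 82, -87]
R4 ← R4 + R1: [0, 3, -8, 6, -9, 7]
R5 ← R5 − (11/2)·R1: [0, 33/2, 64, -81/2, 123, -146]
R3 ← R3 + (7/3)·R2: [0, 0, 30, 28/3, 50/3, -10]
R4 ← R4 + (2)·R2: [0, 0, -32, 35, -65, 73]
R5 ← R5 + (11)·R2: [0, 0, -68, 119, -185, 217]
R4 ← R4 + (16/15)·R3: [0, 0, 0, 2023/45, -425/9, 187/3]
R5 ← R5 + (34/15)·R3: [0, 0, 0, 6307/45, -1325/9, 583/3]
R5 ← R5 − (53/17)·R4: [0, 0, 0, 0, 0, 0]
4 nonzero rows, so the 5 vectors span a space of dimension 4.
Since 4 < 5, the vectors are linearly dependent.

no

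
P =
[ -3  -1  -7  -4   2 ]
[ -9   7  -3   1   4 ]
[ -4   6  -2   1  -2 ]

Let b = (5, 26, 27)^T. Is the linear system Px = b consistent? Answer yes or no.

Row reduce the augmented matrix [P | b].
R2 ← R2 − (3)·R1: [0, 10, 18, 13, -2, 11]
R3 ← R3 − (4/3)·R1: [0, 22/3, 22/3, 19/3, -14/3, 61/3]
R3 ← R3 − (11/15)·R2: [0, 0, -88/15, -16/5, -16/5, 184/15]
The echelon form has 3 nonzero rows, and every pivot lies in the first 5 columns, so rank(P) = rank([P|b]) = 3.
The system is consistent.

yes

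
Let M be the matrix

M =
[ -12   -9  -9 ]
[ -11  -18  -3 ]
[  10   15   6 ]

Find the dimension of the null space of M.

0

Row reduce to echelon form.
R2 ← R2 − (11/12)·R1: [0, -39/4, 21/4]
R3 ← R3 + (5/6)·R1: [0, 15/2, -3/2]
R3 ← R3 + (10/13)·R2: [0, 0, 33/13]
3 nonzero rows, so rank(M) = 3.
M has 3 columns; by rank–nullity, nullity = 3 − 3 = 0.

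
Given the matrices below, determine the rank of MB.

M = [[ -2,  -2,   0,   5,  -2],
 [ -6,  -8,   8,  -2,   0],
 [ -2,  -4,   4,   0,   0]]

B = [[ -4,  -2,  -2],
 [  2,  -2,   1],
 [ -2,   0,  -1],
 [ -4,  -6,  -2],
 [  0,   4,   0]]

2

First compute MB:
[[-16, -30,  -8],
 [  0,  40,   0],
 [ -8,  12,  -4]]
Now row reduce the product.
R3 ← R3 − (1/2)·R1: [0, 27, 0]
R3 ← R3 − (27/40)·R2: [0, 0, 0]
2 nonzero rows, so rank(MB) = 2.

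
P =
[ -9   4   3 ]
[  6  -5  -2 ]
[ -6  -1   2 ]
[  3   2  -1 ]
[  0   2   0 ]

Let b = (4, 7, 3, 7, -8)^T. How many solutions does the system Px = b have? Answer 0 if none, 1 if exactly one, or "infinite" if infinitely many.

Row reduce the augmented matrix [P | b].
R2 ← R2 + (2/3)·R1: [0, -7/3, 0, 29/3]
R3 ← R3 − (2/3)·R1: [0, -11/3, 0, 1/3]
R4 ← R4 + (1/3)·R1: [0, 10/3, 0, 25/3]
R3 ← R3 − (11/7)·R2: [0, 0, 0, -104/7]
R4 ← R4 + (10/7)·R2: [0, 0, 0, 155/7]
R5 ← R5 + (6/7)·R2: [0, 0, 0, 2/7]
R4 ← R4 + (155/104)·R3: [0, 0, 0, 0]
R5 ← R5 + (1/52)·R3: [0, 0, 0, 0]
The echelon form has 3 nonzero rows; the last pivot sits in the augmented column, so rank(P) = 2 but rank([P|b]) = 3.
Since the ranks differ, the system is inconsistent.
It has no solutions.

0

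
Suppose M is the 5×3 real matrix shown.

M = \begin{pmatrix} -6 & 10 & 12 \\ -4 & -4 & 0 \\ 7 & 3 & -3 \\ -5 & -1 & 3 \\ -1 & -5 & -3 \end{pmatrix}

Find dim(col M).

Row reduce to echelon form.
R2 ← R2 − (2/3)·R1: [0, -32/3, -8]
R3 ← R3 + (7/6)·R1: [0, 44/3, 11]
R4 ← R4 − (5/6)·R1: [0, -28/3, -7]
R5 ← R5 − (1/6)·R1: [0, -20/3, -5]
R3 ← R3 + (11/8)·R2: [0, 0, 0]
R4 ← R4 − (7/8)·R2: [0, 0, 0]
R5 ← R5 − (5/8)·R2: [0, 0, 0]
Echelon form has 2 nonzero rows, so rank(M) = 2.
The column space has dimension equal to the rank: 2.

2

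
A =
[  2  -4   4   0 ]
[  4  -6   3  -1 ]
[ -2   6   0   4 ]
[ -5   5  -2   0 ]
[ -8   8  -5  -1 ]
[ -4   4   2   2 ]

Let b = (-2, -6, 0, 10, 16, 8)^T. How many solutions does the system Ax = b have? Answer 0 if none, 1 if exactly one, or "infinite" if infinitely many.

Row reduce the augmented matrix [A | b].
R2 ← R2 − (2)·R1: [0, 2, -5, -1, -2]
R3 ← R3 + R1: [0, 2, 4, 4, -2]
R4 ← R4 + (5/2)·R1: [0, -5, 8, 0, 5]
R5 ← R5 + (4)·R1: [0, -8, 11, -1, 8]
R6 ← R6 + (2)·R1: [0, -4, 10, 2, 4]
R3 ← R3 − R2: [0, 0, 9, 5, 0]
R4 ← R4 + (5/2)·R2: [0, 0, -9/2, -5/2, 0]
R5 ← R5 + (4)·R2: [0, 0, -9, -5, 0]
R6 ← R6 + (2)·R2: [0, 0, 0, 0, 0]
R4 ← R4 + (1/2)·R3: [0, 0, 0, 0, 0]
R5 ← R5 + R3: [0, 0, 0, 0, 0]
The echelon form has 3 nonzero rows, and every pivot lies in the first 4 columns, so rank(A) = rank([A|b]) = 3.
The system is consistent.
rank = 3 < 4 unknowns, so there are infinitely many solutions.

infinite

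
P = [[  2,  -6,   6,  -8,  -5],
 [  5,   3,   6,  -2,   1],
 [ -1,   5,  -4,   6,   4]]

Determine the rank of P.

Row reduce to echelon form.
R2 ← R2 − (5/2)·R1: [0, 18, -9, 18, 27/2]
R3 ← R3 + (1/2)·R1: [0, 2, -1, 2, 3/2]
R3 ← R3 − (1/9)·R2: [0, 0, 0, 0, 0]
Echelon form has 2 nonzero rows, so rank(P) = 2.

2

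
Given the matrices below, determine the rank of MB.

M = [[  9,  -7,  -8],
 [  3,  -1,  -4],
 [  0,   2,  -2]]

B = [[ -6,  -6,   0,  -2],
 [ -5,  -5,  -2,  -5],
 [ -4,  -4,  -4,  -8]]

First compute MB:
[[ 13,  13,  46,  81],
 [  3,   3,  18,  31],
 [ -2,  -2,   4,   6]]
Now row reduce the product.
R2 ← R2 − (3/13)·R1: [0, 0, 96/13, 160/13]
R3 ← R3 + (2/13)·R1: [0, 0, 144/13, 240/13]
R3 ← R3 − (3/2)·R2: [0, 0, 0, 0]
2 nonzero rows, so rank(MB) = 2.

2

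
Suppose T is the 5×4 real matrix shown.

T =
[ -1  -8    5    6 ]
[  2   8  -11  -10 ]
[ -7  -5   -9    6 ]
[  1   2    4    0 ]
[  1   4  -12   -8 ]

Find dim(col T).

3

Row reduce to echelon form.
R2 ← R2 + (2)·R1: [0, -8, -1, 2]
R3 ← R3 − (7)·R1: [0, 51, -44, -36]
R4 ← R4 + R1: [0, -6, 9, 6]
R5 ← R5 + R1: [0, -4, -7, -2]
R3 ← R3 + (51/8)·R2: [0, 0, -403/8, -93/4]
R4 ← R4 − (3/4)·R2: [0, 0, 39/4, 9/2]
R5 ← R5 − (1/2)·R2: [0, 0, -13/2, -3]
R4 ← R4 + (6/31)·R3: [0, 0, 0, 0]
R5 ← R5 − (4/31)·R3: [0, 0, 0, 0]
Echelon form has 3 nonzero rows, so rank(T) = 3.
The column space has dimension equal to the rank: 3.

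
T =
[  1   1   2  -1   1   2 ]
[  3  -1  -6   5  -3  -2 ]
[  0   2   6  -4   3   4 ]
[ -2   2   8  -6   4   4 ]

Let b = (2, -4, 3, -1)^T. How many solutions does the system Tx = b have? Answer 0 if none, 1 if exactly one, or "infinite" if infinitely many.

Row reduce the augmented matrix [T | b].
R2 ← R2 − (3)·R1: [0, -4, -12, 8, -6, -8, -10]
R4 ← R4 + (2)·R1: [0, 4, 12, -8, 6, 8, 3]
R3 ← R3 + (1/2)·R2: [0, 0, 0, 0, 0, 0, -2]
R4 ← R4 + R2: [0, 0, 0, 0, 0, 0, -7]
R4 ← R4 − (7/2)·R3: [0, 0, 0, 0, 0, 0, 0]
The echelon form has 3 nonzero rows; the last pivot sits in the augmented column, so rank(T) = 2 but rank([T|b]) = 3.
Since the ranks differ, the system is inconsistent.
It has no solutions.

0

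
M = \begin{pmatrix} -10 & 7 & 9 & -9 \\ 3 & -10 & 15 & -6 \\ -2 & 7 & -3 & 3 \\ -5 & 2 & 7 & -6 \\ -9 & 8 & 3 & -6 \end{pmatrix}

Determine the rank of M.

3

Row reduce to echelon form.
R2 ← R2 + (3/10)·R1: [0, -79/10, 177/10, -87/10]
R3 ← R3 − (1/5)·R1: [0, 28/5, -24/5, 24/5]
R4 ← R4 − (1/2)·R1: [0, -3/2, 5/2, -3/2]
R5 ← R5 − (9/10)·R1: [0, 17/10, -51/10, 21/10]
R3 ← R3 + (56/79)·R2: [0, 0, 612/79, -108/79]
R4 ← R4 − (15/79)·R2: [0, 0, -68/79, 12/79]
R5 ← R5 + (17/79)·R2: [0, 0, -102/79, 18/79]
R4 ← R4 + (1/9)·R3: [0, 0, 0, 0]
R5 ← R5 + (1/6)·R3: [0, 0, 0, 0]
Echelon form has 3 nonzero rows, so rank(M) = 3.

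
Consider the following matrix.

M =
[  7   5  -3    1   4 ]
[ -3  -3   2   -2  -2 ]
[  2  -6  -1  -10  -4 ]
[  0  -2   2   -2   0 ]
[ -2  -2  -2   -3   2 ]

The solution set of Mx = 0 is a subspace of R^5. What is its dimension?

0

Row reduce to echelon form.
R2 ← R2 + (3/7)·R1: [0, -6/7, 5/7, -11/7, -2/7]
R3 ← R3 − (2/7)·R1: [0, -52/7, -1/7, -72/7, -36/7]
R5 ← R5 + (2/7)·R1: [0, -4/7, -20/7, -19/7, 22/7]
R3 ← R3 − (26/3)·R2: [0, 0, -19/3, 10/3, -8/3]
R4 ← R4 − (7/3)·R2: [0, 0, 1/3, 5/3, 2/3]
R5 ← R5 − (2/3)·R2: [0, 0, -10/3, -5/3, 10/3]
R4 ← R4 + (1/19)·R3: [0, 0, 0, 35/19, 10/19]
R5 ← R5 − (10/19)·R3: [0, 0, 0, -65/19, 90/19]
R5 ← R5 + (13/7)·R4: [0, 0, 0, 0, 40/7]
5 nonzero rows, so rank(M) = 5.
M has 5 columns; by rank–nullity, nullity = 5 − 5 = 0.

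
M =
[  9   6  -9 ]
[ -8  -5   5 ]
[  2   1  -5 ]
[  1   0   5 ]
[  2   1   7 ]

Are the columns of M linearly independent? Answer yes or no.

Row reduce M to echelon form.
R2 ← R2 + (8/9)·R1: [0, 1/3, -3]
R3 ← R3 − (2/9)·R1: [0, -1/3, -3]
R4 ← R4 − (1/9)·R1: [0, -2/3, 6]
R5 ← R5 − (2/9)·R1: [0, -1/3, 9]
R3 ← R3 + R2: [0, 0, -6]
R4 ← R4 + (2)·R2: [0, 0, 0]
R5 ← R5 + R2: [0, 0, 6]
R5 ← R5 + R3: [0, 0, 0]
3 pivots among 3 columns.
Every column is a pivot column, so the columns are linearly independent.

yes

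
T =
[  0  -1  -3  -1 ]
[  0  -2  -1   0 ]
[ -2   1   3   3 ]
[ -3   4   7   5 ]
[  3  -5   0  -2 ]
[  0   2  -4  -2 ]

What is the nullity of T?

1

Row reduce to echelon form.
Swap R1 ↔ R3
R4 ← R4 − (3/2)·R1: [0, 5/2, 5/2, 1/2]
R5 ← R5 + (3/2)·R1: [0, -7/2, 9/2, 5/2]
R3 ← R3 − (1/2)·R2: [0, 0, -5/2, -1]
R4 ← R4 + (5/4)·R2: [0, 0, 5/4, 1/2]
R5 ← R5 − (7/4)·R2: [0, 0, 25/4, 5/2]
R6 ← R6 + R2: [0, 0, -5, -2]
R4 ← R4 + (1/2)·R3: [0, 0, 0, 0]
R5 ← R5 + (5/2)·R3: [0, 0, 0, 0]
R6 ← R6 − (2)·R3: [0, 0, 0, 0]
3 nonzero rows, so rank(T) = 3.
T has 4 columns; by rank–nullity, nullity = 4 − 3 = 1.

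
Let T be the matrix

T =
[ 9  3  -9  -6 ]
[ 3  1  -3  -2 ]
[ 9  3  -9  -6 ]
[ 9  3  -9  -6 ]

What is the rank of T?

Row reduce to echelon form.
R2 ← R2 − (1/3)·R1: [0, 0, 0, 0]
R3 ← R3 − R1: [0, 0, 0, 0]
R4 ← R4 − R1: [0, 0, 0, 0]
Echelon form has 1 nonzero row, so rank(T) = 1.

1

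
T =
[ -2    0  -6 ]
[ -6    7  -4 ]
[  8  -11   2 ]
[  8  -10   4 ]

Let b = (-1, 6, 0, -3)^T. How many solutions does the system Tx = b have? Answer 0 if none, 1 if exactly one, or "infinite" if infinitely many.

Row reduce the augmented matrix [T | b].
R2 ← R2 − (3)·R1: [0, 7, 14, 9]
R3 ← R3 + (4)·R1: [0, -11, -22, -4]
R4 ← R4 + (4)·R1: [0, -10, -20, -7]
R3 ← R3 + (11/7)·R2: [0, 0, 0, 71/7]
R4 ← R4 + (10/7)·R2: [0, 0, 0, 41/7]
R4 ← R4 − (41/71)·R3: [0, 0, 0, 0]
The echelon form has 3 nonzero rows; the last pivot sits in the augmented column, so rank(T) = 2 but rank([T|b]) = 3.
Since the ranks differ, the system is inconsistent.
It has no solutions.

0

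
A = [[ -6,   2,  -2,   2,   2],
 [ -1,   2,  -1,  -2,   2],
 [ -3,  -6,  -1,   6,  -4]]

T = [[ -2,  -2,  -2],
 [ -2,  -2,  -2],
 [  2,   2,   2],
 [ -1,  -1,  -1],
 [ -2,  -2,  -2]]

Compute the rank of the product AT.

1

First compute AT:
[[ -2,  -2,  -2],
 [ -6,  -6,  -6],
 [ 18,  18,  18]]
Now row reduce the product.
R2 ← R2 − (3)·R1: [0, 0, 0]
R3 ← R3 + (9)·R1: [0, 0, 0]
1 nonzero row, so rank(AT) = 1.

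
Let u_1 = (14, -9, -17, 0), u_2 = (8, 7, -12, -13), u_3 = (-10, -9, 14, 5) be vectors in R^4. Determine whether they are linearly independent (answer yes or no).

yes

Form the matrix with these vectors as rows and row reduce.
R2 ← R2 − (4/7)·R1: [0, 85/7, -16/7, -13]
R3 ← R3 + (5/7)·R1: [0, -108/7, 13/7, 5]
R3 ← R3 + (108/85)·R2: [0, 0, -89/85, -979/85]
3 nonzero rows, so the 3 vectors span a space of dimension 3.
Since 3 = 3, the vectors are linearly independent.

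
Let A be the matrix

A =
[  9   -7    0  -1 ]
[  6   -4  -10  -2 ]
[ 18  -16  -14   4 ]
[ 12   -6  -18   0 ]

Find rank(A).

4

Row reduce to echelon form.
R2 ← R2 − (2/3)·R1: [0, 2/3, -10, -4/3]
R3 ← R3 − (2)·R1: [0, -2, -14, 6]
R4 ← R4 − (4/3)·R1: [0, 10/3, -18, 4/3]
R3 ← R3 + (3)·R2: [0, 0, -44, 2]
R4 ← R4 − (5)·R2: [0, 0, 32, 8]
R4 ← R4 + (8/11)·R3: [0, 0, 0, 104/11]
Echelon form has 4 nonzero rows, so rank(A) = 4.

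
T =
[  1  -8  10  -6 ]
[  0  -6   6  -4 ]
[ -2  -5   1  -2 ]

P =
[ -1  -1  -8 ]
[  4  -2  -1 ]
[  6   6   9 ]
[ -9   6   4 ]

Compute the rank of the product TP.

First compute TP:
[[ 81,  39,  66],
 [ 48,  24,  44],
 [  6,   6,  22]]
Now row reduce the product.
R2 ← R2 − (16/27)·R1: [0, 8/9, 44/9]
R3 ← R3 − (2/27)·R1: [0, 28/9, 154/9]
R3 ← R3 − (7/2)·R2: [0, 0, 0]
2 nonzero rows, so rank(TP) = 2.

2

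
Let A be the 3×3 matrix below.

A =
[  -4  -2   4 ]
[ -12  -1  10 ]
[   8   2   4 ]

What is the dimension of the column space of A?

3

Row reduce to echelon form.
R2 ← R2 − (3)·R1: [0, 5, -2]
R3 ← R3 + (2)·R1: [0, -2, 12]
R3 ← R3 + (2/5)·R2: [0, 0, 56/5]
Echelon form has 3 nonzero rows, so rank(A) = 3.
The column space has dimension equal to the rank: 3.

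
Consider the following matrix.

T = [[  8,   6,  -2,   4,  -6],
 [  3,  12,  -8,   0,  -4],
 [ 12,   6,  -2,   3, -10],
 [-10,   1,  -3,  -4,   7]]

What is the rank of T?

3

Row reduce to echelon form.
R2 ← R2 − (3/8)·R1: [0, 39/4, -29/4, -3/2, -7/4]
R3 ← R3 − (3/2)·R1: [0, -3, 1, -3, -1]
R4 ← R4 + (5/4)·R1: [0, 17/2, -11/2, 1, -1/2]
R3 ← R3 + (4/13)·R2: [0, 0, -16/13, -45/13, -20/13]
R4 ← R4 − (34/39)·R2: [0, 0, 32/39, 30/13, 40/39]
R4 ← R4 + (2/3)·R3: [0, 0, 0, 0, 0]
Echelon form has 3 nonzero rows, so rank(T) = 3.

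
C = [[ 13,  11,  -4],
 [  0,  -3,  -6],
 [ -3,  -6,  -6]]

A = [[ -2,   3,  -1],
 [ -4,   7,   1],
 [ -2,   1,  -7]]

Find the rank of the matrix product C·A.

First compute CA:
[[-62, 112,  26],
 [ 24, -27,  39],
 [ 42, -57,  39]]
Now row reduce the product.
R2 ← R2 + (12/31)·R1: [0, 507/31, 1521/31]
R3 ← R3 + (21/31)·R1: [0, 585/31, 1755/31]
R3 ← R3 − (15/13)·R2: [0, 0, 0]
2 nonzero rows, so rank(CA) = 2.

2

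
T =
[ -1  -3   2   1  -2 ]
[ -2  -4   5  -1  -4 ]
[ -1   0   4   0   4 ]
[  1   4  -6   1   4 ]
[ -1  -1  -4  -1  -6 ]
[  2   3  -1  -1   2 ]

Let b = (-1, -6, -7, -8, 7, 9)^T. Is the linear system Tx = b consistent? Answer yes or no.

Row reduce the augmented matrix [T | b].
R2 ← R2 − (2)·R1: [0, 2, 1, -3, 0, -4]
R3 ← R3 − R1: [0, 3, 2, -1, 6, -6]
R4 ← R4 + R1: [0, 1, -4, 2, 2, -9]
R5 ← R5 − R1: [0, 2, -6, -2, -4, 8]
R6 ← R6 + (2)·R1: [0, -3, 3, 1, -2, 7]
R3 ← R3 − (3/2)·R2: [0, 0, 1/2, 7/2, 6, 0]
R4 ← R4 − (1/2)·R2: [0, 0, -9/2, 7/2, 2, -7]
R5 ← R5 − R2: [0, 0, -7, 1, -4, 12]
R6 ← R6 + (3/2)·R2: [0, 0, 9/2, -7/2, -2, 1]
R4 ← R4 + (9)·R3: [0, 0, 0, 35, 56, -7]
R5 ← R5 + (14)·R3: [0, 0, 0, 50, 80, 12]
R6 ← R6 − (9)·R3: [0, 0, 0, -35, -56, 1]
R5 ← R5 − (10/7)·R4: [0, 0, 0, 0, 0, 22]
R6 ← R6 + R4: [0, 0, 0, 0, 0, -6]
R6 ← R6 + (3/11)·R5: [0, 0, 0, 0, 0, 0]
The echelon form has 5 nonzero rows; the last pivot sits in the augmented column, so rank(T) = 4 but rank([T|b]) = 5.
Since the ranks differ, the system is inconsistent.

no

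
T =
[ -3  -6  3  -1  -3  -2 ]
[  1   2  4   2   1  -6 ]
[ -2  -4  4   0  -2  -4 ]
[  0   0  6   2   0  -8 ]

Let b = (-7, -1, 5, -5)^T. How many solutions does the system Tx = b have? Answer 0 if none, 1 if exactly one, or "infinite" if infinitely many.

0

Row reduce the augmented matrix [T | b].
R2 ← R2 + (1/3)·R1: [0, 0, 5, 5/3, 0, -20/3, -10/3]
R3 ← R3 − (2/3)·R1: [0, 0, 2, 2/3, 0, -8/3, 29/3]
R3 ← R3 − (2/5)·R2: [0, 0, 0, 0, 0, 0, 11]
R4 ← R4 − (6/5)·R2: [0, 0, 0, 0, 0, 0, -1]
R4 ← R4 + (1/11)·R3: [0, 0, 0, 0, 0, 0, 0]
The echelon form has 3 nonzero rows; the last pivot sits in the augmented column, so rank(T) = 2 but rank([T|b]) = 3.
Since the ranks differ, the system is inconsistent.
It has no solutions.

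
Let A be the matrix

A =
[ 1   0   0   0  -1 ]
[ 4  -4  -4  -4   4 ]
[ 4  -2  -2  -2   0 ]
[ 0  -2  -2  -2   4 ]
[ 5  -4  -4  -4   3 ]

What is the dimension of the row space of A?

2

Row reduce to echelon form.
R2 ← R2 − (4)·R1: [0, -4, -4, -4, 8]
R3 ← R3 − (4)·R1: [0, -2, -2, -2, 4]
R5 ← R5 − (5)·R1: [0, -4, -4, -4, 8]
R3 ← R3 − (1/2)·R2: [0, 0, 0, 0, 0]
R4 ← R4 − (1/2)·R2: [0, 0, 0, 0, 0]
R5 ← R5 − R2: [0, 0, 0, 0, 0]
Echelon form has 2 nonzero rows, so rank(A) = 2.
The row space has dimension equal to the rank: 2.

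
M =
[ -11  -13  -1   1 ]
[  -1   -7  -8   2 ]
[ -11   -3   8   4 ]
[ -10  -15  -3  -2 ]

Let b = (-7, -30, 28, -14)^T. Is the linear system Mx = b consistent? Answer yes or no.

Row reduce the augmented matrix [M | b].
R2 ← R2 − (1/11)·R1: [0, -64/11, -87/11, 21/11, -323/11]
R3 ← R3 − R1: [0, 10, 9, 3, 35]
R4 ← R4 − (10/11)·R1: [0, -35/11, -23/11, -32/11, -84/11]
R3 ← R3 + (55/32)·R2: [0, 0, -147/32, 201/32, -495/32]
R4 ← R4 − (35/64)·R2: [0, 0, 143/64, -253/64, 539/64]
R4 ← R4 + (143/294)·R3: [0, 0, 0, -44/49, 44/49]
The echelon form has 4 nonzero rows, and every pivot lies in the first 4 columns, so rank(M) = rank([M|b]) = 4.
The system is consistent.

yes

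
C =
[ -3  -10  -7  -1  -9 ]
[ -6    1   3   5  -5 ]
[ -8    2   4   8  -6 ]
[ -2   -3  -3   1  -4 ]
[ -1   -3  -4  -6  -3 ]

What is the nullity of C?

0

Row reduce to echelon form.
R2 ← R2 − (2)·R1: [0, 21, 17, 7, 13]
R3 ← R3 − (8/3)·R1: [0, 86/3, 68/3, 32/3, 18]
R4 ← R4 − (2/3)·R1: [0, 11/3, 5/3, 5/3, 2]
R5 ← R5 − (1/3)·R1: [0, 1/3, -5/3, -17/3, 0]
R3 ← R3 − (86/63)·R2: [0, 0, -34/63, 10/9, 16/63]
R4 ← R4 − (11/63)·R2: [0, 0, -82/63, 4/9, -17/63]
R5 ← R5 − (1/63)·R2: [0, 0, -122/63, -52/9, -13/63]
R4 ← R4 − (41/17)·R3: [0, 0, 0, -38/17, -15/17]
R5 ← R5 − (61/17)·R3: [0, 0, 0, -166/17, -19/17]
R5 ← R5 − (83/19)·R4: [0, 0, 0, 0, 52/19]
5 nonzero rows, so rank(C) = 5.
C has 5 columns; by rank–nullity, nullity = 5 − 5 = 0.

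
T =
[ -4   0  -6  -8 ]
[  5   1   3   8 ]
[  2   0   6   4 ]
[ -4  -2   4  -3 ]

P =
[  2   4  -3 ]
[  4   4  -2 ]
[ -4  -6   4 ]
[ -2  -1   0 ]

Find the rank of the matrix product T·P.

First compute TP:
[[ 32,  28, -12],
 [-14,  -2,  -5],
 [-28, -32,  18],
 [-26, -45,  32]]
Now row reduce the product.
R2 ← R2 + (7/16)·R1: [0, 41/4, -41/4]
R3 ← R3 + (7/8)·R1: [0, -15/2, 15/2]
R4 ← R4 + (13/16)·R1: [0, -89/4, 89/4]
R3 ← R3 + (30/41)·R2: [0, 0, 0]
R4 ← R4 + (89/41)·R2: [0, 0, 0]
2 nonzero rows, so rank(TP) = 2.

2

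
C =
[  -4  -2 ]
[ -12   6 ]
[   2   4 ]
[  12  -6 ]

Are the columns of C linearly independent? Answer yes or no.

yes

Row reduce C to echelon form.
R2 ← R2 − (3)·R1: [0, 12]
R3 ← R3 + (1/2)·R1: [0, 3]
R4 ← R4 + (3)·R1: [0, -12]
R3 ← R3 − (1/4)·R2: [0, 0]
R4 ← R4 + R2: [0, 0]
2 pivots among 2 columns.
Every column is a pivot column, so the columns are linearly independent.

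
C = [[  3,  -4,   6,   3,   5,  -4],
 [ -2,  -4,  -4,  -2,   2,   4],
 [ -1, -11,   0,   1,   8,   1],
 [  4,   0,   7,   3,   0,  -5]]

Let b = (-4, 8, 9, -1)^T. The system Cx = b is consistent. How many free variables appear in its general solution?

Row reduce the augmented matrix [C | b].
R2 ← R2 + (2/3)·R1: [0, -20/3, 0, 0, 16/3, 4/3, 16/3]
R3 ← R3 + (1/3)·R1: [0, -37/3, 2, 2, 29/3, -1/3, 23/3]
R4 ← R4 − (4/3)·R1: [0, 16/3, -1, -1, -20/3, 1/3, 13/3]
R3 ← R3 − (37/20)·R2: [0, 0, 2, 2, -1/5, -14/5, -11/5]
R4 ← R4 + (4/5)·R2: [0, 0, -1, -1, -12/5, 7/5, 43/5]
R4 ← R4 + (1/2)·R3: [0, 0, 0, 0, -5/2, 0, 15/2]
The echelon form has 4 nonzero rows, and every pivot lies in the first 6 columns, so rank(C) = rank([C|b]) = 4.
The system is consistent.
Free variables = (unknowns) − (rank) = 6 − 4 = 2.

2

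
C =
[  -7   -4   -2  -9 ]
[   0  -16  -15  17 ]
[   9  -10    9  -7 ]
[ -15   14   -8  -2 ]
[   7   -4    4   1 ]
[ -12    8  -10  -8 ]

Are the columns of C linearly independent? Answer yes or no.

Row reduce C to echelon form.
R3 ← R3 + (9/7)·R1: [0, -106/7, 45/7, -130/7]
R4 ← R4 − (15/7)·R1: [0, 158/7, -26/7, 121/7]
R5 ← R5 + R1: [0, -8, 2, -8]
R6 ← R6 − (12/7)·R1: [0, 104/7, -46/7, 52/7]
R3 ← R3 − (53/56)·R2: [0, 0, 165/8, -1941/56]
R4 ← R4 + (79/56)·R2: [0, 0, -199/8, 2311/56]
R5 ← R5 − (1/2)·R2: [0, 0, 19/2, -33/2]
R6 ← R6 + (13/14)·R2: [0, 0, -41/2, 325/14]
R4 ← R4 + (199/165)·R3: [0, 0, 0, -206/385]
R5 ← R5 − (76/165)·R3: [0, 0, 0, -206/385]
R6 ← R6 + (164/165)·R3: [0, 0, 0, -618/55]
R5 ← R5 − R4: [0, 0, 0, 0]
R6 ← R6 − (21)·R4: [0, 0, 0, 0]
4 pivots among 4 columns.
Every column is a pivot column, so the columns are linearly independent.

yes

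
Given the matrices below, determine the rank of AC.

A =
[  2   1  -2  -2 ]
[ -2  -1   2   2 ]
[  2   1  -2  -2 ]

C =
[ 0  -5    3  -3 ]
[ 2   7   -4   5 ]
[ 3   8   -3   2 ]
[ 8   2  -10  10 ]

1

First compute AC:
[[-20, -23,  28, -25],
 [ 20,  23, -28,  25],
 [-20, -23,  28, -25]]
Now row reduce the product.
R2 ← R2 + R1: [0, 0, 0, 0]
R3 ← R3 − R1: [0, 0, 0, 0]
1 nonzero row, so rank(AC) = 1.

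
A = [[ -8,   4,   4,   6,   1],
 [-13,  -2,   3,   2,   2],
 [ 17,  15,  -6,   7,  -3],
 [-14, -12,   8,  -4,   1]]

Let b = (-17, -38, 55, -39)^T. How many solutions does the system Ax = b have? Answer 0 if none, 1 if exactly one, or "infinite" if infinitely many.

infinite

Row reduce the augmented matrix [A | b].
R2 ← R2 − (13/8)·R1: [0, -17/2, -7/2, -31/4, 3/8, -83/8]
R3 ← R3 + (17/8)·R1: [0, 47/2, 5/2, 79/4, -7/8, 151/8]
R4 ← R4 − (7/4)·R1: [0, -19, 1, -29/2, -3/4, -37/4]
R3 ← R3 + (47/17)·R2: [0, 0, -122/17, -57/34, 11/68, -667/68]
R4 ← R4 − (38/17)·R2: [0, 0, 150/17, 48/17, -27/17, 237/17]
R4 ← R4 + (75/61)·R3: [0, 0, 0, 93/122, -339/244, 459/244]
The echelon form has 4 nonzero rows, and every pivot lies in the first 5 columns, so rank(A) = rank([A|b]) = 4.
The system is consistent.
rank = 4 < 5 unknowns, so there are infinitely many solutions.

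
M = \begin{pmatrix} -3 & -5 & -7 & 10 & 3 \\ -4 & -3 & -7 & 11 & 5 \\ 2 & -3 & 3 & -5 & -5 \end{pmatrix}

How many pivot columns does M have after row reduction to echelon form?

3

Row reduce to echelon form.
R2 ← R2 − (4/3)·R1: [0, 11/3, 7/3, -7/3, 1]
R3 ← R3 + (2/3)·R1: [0, -19/3, -5/3, 5/3, -3]
R3 ← R3 + (19/11)·R2: [0, 0, 26/11, -26/11, -14/11]
Echelon form has 3 nonzero rows, so rank(M) = 3.
Each nonzero row contributes one pivot column: 3 pivot columns.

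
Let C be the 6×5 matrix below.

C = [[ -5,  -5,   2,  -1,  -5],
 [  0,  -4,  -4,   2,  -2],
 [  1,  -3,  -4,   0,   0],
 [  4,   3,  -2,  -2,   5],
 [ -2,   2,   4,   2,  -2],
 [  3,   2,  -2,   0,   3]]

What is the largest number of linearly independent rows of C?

3

Row reduce to echelon form.
R3 ← R3 + (1/5)·R1: [0, -4, -18/5, -1/5, -1]
R4 ← R4 + (4/5)·R1: [0, -1, -2/5, -14/5, 1]
R5 ← R5 − (2/5)·R1: [0, 4, 16/5, 12/5, 0]
R6 ← R6 + (3/5)·R1: [0, -1, -4/5, -3/5, 0]
R3 ← R3 − R2: [0, 0, 2/5, -11/5, 1]
R4 ← R4 − (1/4)·R2: [0, 0, 3/5, -33/10, 3/2]
R5 ← R5 + R2: [0, 0, -4/5, 22/5, -2]
R6 ← R6 − (1/4)·R2: [0, 0, 1/5, -11/10, 1/2]
R4 ← R4 − (3/2)·R3: [0, 0, 0, 0, 0]
R5 ← R5 + (2)·R3: [0, 0, 0, 0, 0]
R6 ← R6 − (1/2)·R3: [0, 0, 0, 0, 0]
Echelon form has 3 nonzero rows, so rank(C) = 3.
The rank gives the maximum number of linearly independent rows: 3.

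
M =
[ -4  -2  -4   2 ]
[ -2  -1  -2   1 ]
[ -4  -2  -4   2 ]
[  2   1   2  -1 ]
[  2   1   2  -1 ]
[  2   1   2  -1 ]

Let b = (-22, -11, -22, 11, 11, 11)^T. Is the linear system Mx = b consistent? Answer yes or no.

Row reduce the augmented matrix [M | b].
R2 ← R2 − (1/2)·R1: [0, 0, 0, 0, 0]
R3 ← R3 − R1: [0, 0, 0, 0, 0]
R4 ← R4 + (1/2)·R1: [0, 0, 0, 0, 0]
R5 ← R5 + (1/2)·R1: [0, 0, 0, 0, 0]
R6 ← R6 + (1/2)·R1: [0, 0, 0, 0, 0]
The echelon form has 1 nonzero rows, and every pivot lies in the first 4 columns, so rank(M) = rank([M|b]) = 1.
The system is consistent.

yes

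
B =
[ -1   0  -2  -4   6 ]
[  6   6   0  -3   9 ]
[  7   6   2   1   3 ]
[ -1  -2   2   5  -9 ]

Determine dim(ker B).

3

Row reduce to echelon form.
R2 ← R2 + (6)·R1: [0, 6, -12, -27, 45]
R3 ← R3 + (7)·R1: [0, 6, -12, -27, 45]
R4 ← R4 − R1: [0, -2, 4, 9, -15]
R3 ← R3 − R2: [0, 0, 0, 0, 0]
R4 ← R4 + (1/3)·R2: [0, 0, 0, 0, 0]
2 nonzero rows, so rank(B) = 2.
B has 5 columns; by rank–nullity, nullity = 5 − 2 = 3.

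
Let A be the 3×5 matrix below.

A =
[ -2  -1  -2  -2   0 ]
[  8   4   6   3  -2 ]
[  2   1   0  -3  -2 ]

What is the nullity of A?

Row reduce to echelon form.
R2 ← R2 + (4)·R1: [0, 0, -2, -5, -2]
R3 ← R3 + R1: [0, 0, -2, -5, -2]
R3 ← R3 − R2: [0, 0, 0, 0, 0]
2 nonzero rows, so rank(A) = 2.
A has 5 columns; by rank–nullity, nullity = 5 − 2 = 3.

3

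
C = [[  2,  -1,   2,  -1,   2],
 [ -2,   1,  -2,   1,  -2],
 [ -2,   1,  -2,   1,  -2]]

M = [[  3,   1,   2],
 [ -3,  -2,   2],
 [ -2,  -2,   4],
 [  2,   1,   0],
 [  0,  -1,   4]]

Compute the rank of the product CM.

First compute CM:
[[  3,  -3,  18],
 [ -3,   3, -18],
 [ -3,   3, -18]]
Now row reduce the product.
R2 ← R2 + R1: [0, 0, 0]
R3 ← R3 + R1: [0, 0, 0]
1 nonzero row, so rank(CM) = 1.

1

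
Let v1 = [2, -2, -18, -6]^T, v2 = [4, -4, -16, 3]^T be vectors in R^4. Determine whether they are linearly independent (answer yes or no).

yes

Form the matrix with these vectors as rows and row reduce.
R2 ← R2 − (2)·R1: [0, 0, 20, 15]
2 nonzero rows, so the 2 vectors span a space of dimension 2.
Since 2 = 2, the vectors are linearly independent.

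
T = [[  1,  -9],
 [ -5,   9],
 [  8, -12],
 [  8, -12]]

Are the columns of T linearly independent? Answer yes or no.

yes

Row reduce T to echelon form.
R2 ← R2 + (5)·R1: [0, -36]
R3 ← R3 − (8)·R1: [0, 60]
R4 ← R4 − (8)·R1: [0, 60]
R3 ← R3 + (5/3)·R2: [0, 0]
R4 ← R4 + (5/3)·R2: [0, 0]
2 pivots among 2 columns.
Every column is a pivot column, so the columns are linearly independent.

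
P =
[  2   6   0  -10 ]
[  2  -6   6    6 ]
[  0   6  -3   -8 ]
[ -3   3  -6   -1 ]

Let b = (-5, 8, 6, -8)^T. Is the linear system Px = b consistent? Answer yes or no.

Row reduce the augmented matrix [P | b].
R2 ← R2 − R1: [0, -12, 6, 16, 13]
R4 ← R4 + (3/2)·R1: [0, 12, -6, -16, -31/2]
R3 ← R3 + (1/2)·R2: [0, 0, 0, 0, 25/2]
R4 ← R4 + R2: [0, 0, 0, 0, -5/2]
R4 ← R4 + (1/5)·R3: [0, 0, 0, 0, 0]
The echelon form has 3 nonzero rows; the last pivot sits in the augmented column, so rank(P) = 2 but rank([P|b]) = 3.
Since the ranks differ, the system is inconsistent.

no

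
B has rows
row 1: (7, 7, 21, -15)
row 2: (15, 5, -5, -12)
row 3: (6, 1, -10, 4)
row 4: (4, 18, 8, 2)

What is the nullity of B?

Row reduce to echelon form.
R2 ← R2 − (15/7)·R1: [0, -10, -50, 141/7]
R3 ← R3 − (6/7)·R1: [0, -5, -28, 118/7]
R4 ← R4 − (4/7)·R1: [0, 14, -4, 74/7]
R3 ← R3 − (1/2)·R2: [0, 0, -3, 95/14]
R4 ← R4 + (7/5)·R2: [0, 0, -74, 1357/35]
R4 ← R4 − (74/3)·R3: [0, 0, 0, -13504/105]
4 nonzero rows, so rank(B) = 4.
B has 4 columns; by rank–nullity, nullity = 4 − 4 = 0.

0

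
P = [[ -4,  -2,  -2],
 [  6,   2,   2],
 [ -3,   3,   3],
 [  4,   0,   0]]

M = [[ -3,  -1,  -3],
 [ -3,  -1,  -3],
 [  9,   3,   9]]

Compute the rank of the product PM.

1

First compute PM:
[[  0,   0,   0],
 [ -6,  -2,  -6],
 [ 27,   9,  27],
 [-12,  -4, -12]]
Now row reduce the product.
Swap R1 ↔ R2
R3 ← R3 + (9/2)·R1: [0, 0, 0]
R4 ← R4 − (2)·R1: [0, 0, 0]
1 nonzero row, so rank(PM) = 1.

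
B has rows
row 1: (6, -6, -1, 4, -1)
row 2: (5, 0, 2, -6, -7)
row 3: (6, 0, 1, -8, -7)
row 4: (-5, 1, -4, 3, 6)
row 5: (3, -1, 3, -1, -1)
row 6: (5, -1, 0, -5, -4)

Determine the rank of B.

Row reduce to echelon form.
R2 ← R2 − (5/6)·R1: [0, 5, 17/6, -28/3, -37/6]
R3 ← R3 − R1: [0, 6, 2, -12, -6]
R4 ← R4 + (5/6)·R1: [0, -4, -29/6, 19/3, 31/6]
R5 ← R5 − (1/2)·R1: [0, 2, 7/2, -3, -1/2]
R6 ← R6 − (5/6)·R1: [0, 4, 5/6, -25/3, -19/6]
R3 ← R3 − (6/5)·R2: [0, 0, -7/5, -4/5, 7/5]
R4 ← R4 + (4/5)·R2: [0, 0, -77/30, -17/15, 7/30]
R5 ← R5 − (2/5)·R2: [0, 0, 71/30, 11/15, 59/30]
R6 ← R6 − (4/5)·R2: [0, 0, -43/30, -13/15, 53/30]
R4 ← R4 − (11/6)·R3: [0, 0, 0, 1/3, -7/3]
R5 ← R5 + (71/42)·R3: [0, 0, 0, -13/21, 13/3]
R6 ← R6 − (43/42)·R3: [0, 0, 0, -1/21, 1/3]
R5 ← R5 + (13/7)·R4: [0, 0, 0, 0, 0]
R6 ← R6 + (1/7)·R4: [0, 0, 0, 0, 0]
Echelon form has 4 nonzero rows, so rank(B) = 4.

4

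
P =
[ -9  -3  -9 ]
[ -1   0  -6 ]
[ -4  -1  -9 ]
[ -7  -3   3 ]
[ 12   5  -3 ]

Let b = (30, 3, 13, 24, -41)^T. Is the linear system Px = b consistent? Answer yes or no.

Row reduce the augmented matrix [P | b].
R2 ← R2 − (1/9)·R1: [0, 1/3, -5, -1/3]
R3 ← R3 − (4/9)·R1: [0, 1/3, -5, -1/3]
R4 ← R4 − (7/9)·R1: [0, -2/3, 10, 2/3]
R5 ← R5 + (4/3)·R1: [0, 1, -15, -1]
R3 ← R3 − R2: [0, 0, 0, 0]
R4 ← R4 + (2)·R2: [0, 0, 0, 0]
R5 ← R5 − (3)·R2: [0, 0, 0, 0]
The echelon form has 2 nonzero rows, and every pivot lies in the first 3 columns, so rank(P) = rank([P|b]) = 2.
The system is consistent.

yes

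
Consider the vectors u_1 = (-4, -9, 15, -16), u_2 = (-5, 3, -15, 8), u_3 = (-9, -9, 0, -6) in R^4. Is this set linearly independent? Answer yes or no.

yes

Form the matrix with these vectors as rows and row reduce.
R2 ← R2 − (5/4)·R1: [0, 57/4, -135/4, 28]
R3 ← R3 − (9/4)·R1: [0, 45/4, -135/4, 30]
R3 ← R3 − (15/19)·R2: [0, 0, -135/19, 150/19]
3 nonzero rows, so the 3 vectors span a space of dimension 3.
Since 3 = 3, the vectors are linearly independent.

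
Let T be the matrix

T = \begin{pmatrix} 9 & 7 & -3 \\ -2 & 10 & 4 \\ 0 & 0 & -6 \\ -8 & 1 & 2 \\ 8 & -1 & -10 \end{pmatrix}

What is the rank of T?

Row reduce to echelon form.
R2 ← R2 + (2/9)·R1: [0, 104/9, 10/3]
R4 ← R4 + (8/9)·R1: [0, 65/9, -2/3]
R5 ← R5 − (8/9)·R1: [0, -65/9, -22/3]
R4 ← R4 − (5/8)·R2: [0, 0, -11/4]
R5 ← R5 + (5/8)·R2: [0, 0, -21/4]
R4 ← R4 − (11/24)·R3: [0, 0, 0]
R5 ← R5 − (7/8)·R3: [0, 0, 0]
Echelon form has 3 nonzero rows, so rank(T) = 3.

3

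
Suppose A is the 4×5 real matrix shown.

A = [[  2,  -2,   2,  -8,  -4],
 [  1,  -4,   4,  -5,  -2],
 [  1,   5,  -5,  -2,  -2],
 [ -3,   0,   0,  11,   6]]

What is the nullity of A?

Row reduce to echelon form.
R2 ← R2 − (1/2)·R1: [0, -3, 3, -1, 0]
R3 ← R3 − (1/2)·R1: [0, 6, -6, 2, 0]
R4 ← R4 + (3/2)·R1: [0, -3, 3, -1, 0]
R3 ← R3 + (2)·R2: [0, 0, 0, 0, 0]
R4 ← R4 − R2: [0, 0, 0, 0, 0]
2 nonzero rows, so rank(A) = 2.
A has 5 columns; by rank–nullity, nullity = 5 − 2 = 3.

3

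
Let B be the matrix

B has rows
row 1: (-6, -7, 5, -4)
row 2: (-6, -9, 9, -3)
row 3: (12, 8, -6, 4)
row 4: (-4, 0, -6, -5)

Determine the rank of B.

Row reduce to echelon form.
R2 ← R2 − R1: [0, -2, 4, 1]
R3 ← R3 + (2)·R1: [0, -6, 4, -4]
R4 ← R4 − (2/3)·R1: [0, 14/3, -28/3, -7/3]
R3 ← R3 − (3)·R2: [0, 0, -8, -7]
R4 ← R4 + (7/3)·R2: [0, 0, 0, 0]
Echelon form has 3 nonzero rows, so rank(B) = 3.

3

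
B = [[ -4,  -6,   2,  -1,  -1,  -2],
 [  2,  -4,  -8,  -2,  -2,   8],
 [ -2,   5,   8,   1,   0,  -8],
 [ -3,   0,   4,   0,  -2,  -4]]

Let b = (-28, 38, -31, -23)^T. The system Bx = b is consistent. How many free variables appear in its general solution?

2

Row reduce the augmented matrix [B | b].
R2 ← R2 + (1/2)·R1: [0, -7, -7, -5/2, -5/2, 7, 24]
R3 ← R3 − (1/2)·R1: [0, 8, 7, 3/2, 1/2, -7, -17]
R4 ← R4 − (3/4)·R1: [0, 9/2, 5/2, 3/4, -5/4, -5/2, -2]
R3 ← R3 + (8/7)·R2: [0, 0, -1, -19/14, -33/14, 1, 73/7]
R4 ← R4 + (9/14)·R2: [0, 0, -2, -6/7, -20/7, 2, 94/7]
R4 ← R4 − (2)·R3: [0, 0, 0, 13/7, 13/7, 0, -52/7]
The echelon form has 4 nonzero rows, and every pivot lies in the first 6 columns, so rank(B) = rank([B|b]) = 4.
The system is consistent.
Free variables = (unknowns) − (rank) = 6 − 4 = 2.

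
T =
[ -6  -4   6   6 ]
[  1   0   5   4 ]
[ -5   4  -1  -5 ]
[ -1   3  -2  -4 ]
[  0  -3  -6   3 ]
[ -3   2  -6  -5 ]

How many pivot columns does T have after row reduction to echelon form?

Row reduce to echelon form.
R2 ← R2 + (1/6)·R1: [0, -2/3, 6, 5]
R3 ← R3 − (5/6)·R1: [0, 22/3, -6, -10]
R4 ← R4 − (1/6)·R1: [0, 11/3, -3, -5]
R6 ← R6 − (1/2)·R1: [0, 4, -9, -8]
R3 ← R3 + (11)·R2: [0, 0, 60, 45]
R4 ← R4 + (11/2)·R2: [0, 0, 30, 45/2]
R5 ← R5 − (9/2)·R2: [0, 0, -33, -39/2]
R6 ← R6 + (6)·R2: [0, 0, 27, 22]
R4 ← R4 − (1/2)·R3: [0, 0, 0, 0]
R5 ← R5 + (11/20)·R3: [0, 0, 0, 21/4]
R6 ← R6 − (9/20)·R3: [0, 0, 0, 7/4]
Swap R4 ↔ R5
R6 ← R6 − (1/3)·R4: [0, 0, 0, 0]
Echelon form has 4 nonzero rows, so rank(T) = 4.
Each nonzero row contributes one pivot column: 4 pivot columns.

4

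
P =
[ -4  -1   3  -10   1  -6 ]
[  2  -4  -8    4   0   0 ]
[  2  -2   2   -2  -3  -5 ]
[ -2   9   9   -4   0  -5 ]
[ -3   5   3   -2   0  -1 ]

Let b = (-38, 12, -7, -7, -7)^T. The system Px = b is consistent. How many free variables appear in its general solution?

1

Row reduce the augmented matrix [P | b].
R2 ← R2 + (1/2)·R1: [0, -9/2, -13/2, -1, 1/2, -3, -7]
R3 ← R3 + (1/2)·R1: [0, -5/2, 7/2, -7, -5/2, -8, -26]
R4 ← R4 − (1/2)·R1: [0, 19/2, 15/2, 1, -1/2, -2, 12]
R5 ← R5 − (3/4)·R1: [0, 23/4, 3/4, 11/2, -3/4, 7/2, 43/2]
R3 ← R3 − (5/9)·R2: [0, 0, 64/9, -58/9, -25/9, -19/3, -199/9]
R4 ← R4 + (19/9)·R2: [0, 0, -56/9, -10/9, 5/9, -25/3, -25/9]
R5 ← R5 + (23/18)·R2: [0, 0, -68/9, 38/9, -1/9, -1/3, 113/9]
R4 ← R4 + (7/8)·R3: [0, 0, 0, -27/4, -15/8, -111/8, -177/8]
R5 ← R5 + (17/16)·R3: [0, 0, 0, -21/8, -49/16, -113/16, -175/16]
R5 ← R5 − (7/18)·R4: [0, 0, 0, 0, -7/3, -5/3, -7/3]
The echelon form has 5 nonzero rows, and every pivot lies in the first 6 columns, so rank(P) = rank([P|b]) = 5.
The system is consistent.
Free variables = (unknowns) − (rank) = 6 − 5 = 1.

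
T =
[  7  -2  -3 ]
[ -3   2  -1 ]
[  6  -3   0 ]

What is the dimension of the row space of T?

2

Row reduce to echelon form.
R2 ← R2 + (3/7)·R1: [0, 8/7, -16/7]
R3 ← R3 − (6/7)·R1: [0, -9/7, 18/7]
R3 ← R3 + (9/8)·R2: [0, 0, 0]
Echelon form has 2 nonzero rows, so rank(T) = 2.
The row space has dimension equal to the rank: 2.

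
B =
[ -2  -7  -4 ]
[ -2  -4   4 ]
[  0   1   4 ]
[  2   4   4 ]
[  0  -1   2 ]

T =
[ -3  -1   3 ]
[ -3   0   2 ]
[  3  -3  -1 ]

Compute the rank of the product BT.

3

First compute BT:
[[ 15,  14, -16],
 [ 30, -10, -18],
 [  9, -12,  -2],
 [ -6, -14,  10],
 [  9,  -6,  -4]]
Now row reduce the product.
R2 ← R2 − (2)·R1: [0, -38, 14]
R3 ← R3 − (3/5)·R1: [0, -102/5, 38/5]
R4 ← R4 + (2/5)·R1: [0, -42/5, 18/5]
R5 ← R5 − (3/5)·R1: [0, -72/5, 28/5]
R3 ← R3 − (51/95)·R2: [0, 0, 8/95]
R4 ← R4 − (21/95)·R2: [0, 0, 48/95]
R5 ← R5 − (36/95)·R2: [0, 0, 28/95]
R4 ← R4 − (6)·R3: [0, 0, 0]
R5 ← R5 − (7/2)·R3: [0, 0, 0]
3 nonzero rows, so rank(BT) = 3.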